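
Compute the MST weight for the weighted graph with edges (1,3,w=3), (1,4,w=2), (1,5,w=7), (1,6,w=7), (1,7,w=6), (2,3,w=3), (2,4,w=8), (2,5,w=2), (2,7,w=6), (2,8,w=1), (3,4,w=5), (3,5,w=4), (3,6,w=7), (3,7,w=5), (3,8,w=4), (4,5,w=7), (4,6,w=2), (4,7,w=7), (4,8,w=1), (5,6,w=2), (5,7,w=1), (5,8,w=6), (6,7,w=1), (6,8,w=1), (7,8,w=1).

Apply Kruskal's algorithm (sort edges by weight, add if no cycle):

Sorted edges by weight:
  (2,8) w=1
  (4,8) w=1
  (5,7) w=1
  (6,7) w=1
  (6,8) w=1
  (7,8) w=1
  (1,4) w=2
  (2,5) w=2
  (4,6) w=2
  (5,6) w=2
  (1,3) w=3
  (2,3) w=3
  (3,8) w=4
  (3,5) w=4
  (3,4) w=5
  (3,7) w=5
  (1,7) w=6
  (2,7) w=6
  (5,8) w=6
  (1,6) w=7
  (1,5) w=7
  (3,6) w=7
  (4,5) w=7
  (4,7) w=7
  (2,4) w=8

Add edge (2,8) w=1 -- no cycle. Running total: 1
Add edge (4,8) w=1 -- no cycle. Running total: 2
Add edge (5,7) w=1 -- no cycle. Running total: 3
Add edge (6,7) w=1 -- no cycle. Running total: 4
Add edge (6,8) w=1 -- no cycle. Running total: 5
Skip edge (7,8) w=1 -- would create cycle
Add edge (1,4) w=2 -- no cycle. Running total: 7
Skip edge (2,5) w=2 -- would create cycle
Skip edge (4,6) w=2 -- would create cycle
Skip edge (5,6) w=2 -- would create cycle
Add edge (1,3) w=3 -- no cycle. Running total: 10

MST edges: (2,8,w=1), (4,8,w=1), (5,7,w=1), (6,7,w=1), (6,8,w=1), (1,4,w=2), (1,3,w=3)
Total MST weight: 1 + 1 + 1 + 1 + 1 + 2 + 3 = 10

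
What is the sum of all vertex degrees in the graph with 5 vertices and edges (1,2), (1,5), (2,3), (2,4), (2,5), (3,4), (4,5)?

Step 1: Count edges incident to each vertex:
  deg(1) = 2 (neighbors: 2, 5)
  deg(2) = 4 (neighbors: 1, 3, 4, 5)
  deg(3) = 2 (neighbors: 2, 4)
  deg(4) = 3 (neighbors: 2, 3, 5)
  deg(5) = 3 (neighbors: 1, 2, 4)

Step 2: Sum all degrees:
  2 + 4 + 2 + 3 + 3 = 14

Verification: sum of degrees = 2 * |E| = 2 * 7 = 14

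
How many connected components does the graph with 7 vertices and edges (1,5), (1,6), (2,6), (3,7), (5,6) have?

Step 1: Build adjacency list from edges:
  1: 5, 6
  2: 6
  3: 7
  4: (none)
  5: 1, 6
  6: 1, 2, 5
  7: 3

Step 2: Run BFS/DFS from vertex 1:
  Visited: {1, 5, 6, 2}
  Reached 4 of 7 vertices

Step 3: Only 4 of 7 vertices reached. Graph is disconnected.
Connected components: {1, 2, 5, 6}, {3, 7}, {4}
Number of connected components: 3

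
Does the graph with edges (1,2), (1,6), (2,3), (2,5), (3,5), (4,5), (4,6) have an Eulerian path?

Step 1: Find the degree of each vertex:
  deg(1) = 2
  deg(2) = 3
  deg(3) = 2
  deg(4) = 2
  deg(5) = 3
  deg(6) = 2

Step 2: Count vertices with odd degree:
  Odd-degree vertices: 2, 5 (2 total)

Step 3: Apply Euler's theorem:
  - Eulerian circuit exists iff graph is connected and all vertices have even degree
  - Eulerian path exists iff graph is connected and has 0 or 2 odd-degree vertices

Graph is connected with exactly 2 odd-degree vertices (2, 5).
Eulerian path exists (starting and ending at the odd-degree vertices), but no Eulerian circuit.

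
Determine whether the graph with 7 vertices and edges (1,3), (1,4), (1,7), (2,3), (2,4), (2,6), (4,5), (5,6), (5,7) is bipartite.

Step 1: Attempt 2-coloring using BFS:
  Start at vertex 1, assign color 0
  Color vertex 3 with color 1 (neighbor of 1)
  Color vertex 4 with color 1 (neighbor of 1)
  Color vertex 7 with color 1 (neighbor of 1)
  Color vertex 2 with color 0 (neighbor of 3)
  Color vertex 5 with color 0 (neighbor of 4)
  Color vertex 6 with color 1 (neighbor of 2)

Step 2: 2-coloring succeeded. No conflicts found.
  Set A (color 0): {1, 2, 5}
  Set B (color 1): {3, 4, 6, 7}

The graph is bipartite with partition {1, 2, 5}, {3, 4, 6, 7}.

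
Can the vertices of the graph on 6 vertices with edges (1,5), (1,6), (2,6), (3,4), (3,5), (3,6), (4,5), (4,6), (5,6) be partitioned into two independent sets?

Step 1: Attempt 2-coloring using BFS:
  Start at vertex 1, assign color 0
  Color vertex 5 with color 1 (neighbor of 1)
  Color vertex 6 with color 1 (neighbor of 1)
  Color vertex 3 with color 0 (neighbor of 5)
  Color vertex 4 with color 0 (neighbor of 5)

Step 2: Conflict found! Vertices 5 and 6 are adjacent but have the same color.
This means the graph contains an odd cycle.

The graph is NOT bipartite.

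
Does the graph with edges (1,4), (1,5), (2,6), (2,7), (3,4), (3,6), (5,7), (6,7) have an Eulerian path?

Step 1: Find the degree of each vertex:
  deg(1) = 2
  deg(2) = 2
  deg(3) = 2
  deg(4) = 2
  deg(5) = 2
  deg(6) = 3
  deg(7) = 3

Step 2: Count vertices with odd degree:
  Odd-degree vertices: 6, 7 (2 total)

Step 3: Apply Euler's theorem:
  - Eulerian circuit exists iff graph is connected and all vertices have even degree
  - Eulerian path exists iff graph is connected and has 0 or 2 odd-degree vertices

Graph is connected with exactly 2 odd-degree vertices (6, 7).
Eulerian path exists (starting and ending at the odd-degree vertices), but no Eulerian circuit.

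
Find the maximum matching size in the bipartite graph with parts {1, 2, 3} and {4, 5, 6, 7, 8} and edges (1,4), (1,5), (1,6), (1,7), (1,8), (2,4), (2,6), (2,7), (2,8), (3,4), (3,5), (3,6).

Step 1: List the neighbors of each left vertex:
  1: 4, 5, 6, 7, 8
  2: 4, 6, 7, 8
  3: 4, 5, 6

Step 2: Greedily match left vertices, then look for augmenting paths:
  Match 1 -- 4
  Match 2 -- 6
  Match 3 -- 5
  No augmenting path remains.

Step 3: Verify this is maximum:
  Matching size 3 = min(|L|, |R|) = min(3, 5), which is an upper bound, so this matching is maximum.

Maximum matching: {(1,4), (2,6), (3,5)}
Size: 3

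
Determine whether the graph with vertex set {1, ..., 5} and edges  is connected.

Step 1: Build adjacency list from edges:
  1: (none)
  2: (none)
  3: (none)
  4: (none)
  5: (none)

Step 2: Run BFS/DFS from vertex 1:
  Visited: {1}
  Reached 1 of 5 vertices

Step 3: Only 1 of 5 vertices reached. Graph is disconnected.
Connected components: {1}, {2}, {3}, {4}, {5}
Answer: No, the graph is not connected (5 components).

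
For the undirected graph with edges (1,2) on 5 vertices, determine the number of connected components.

Step 1: Build adjacency list from edges:
  1: 2
  2: 1
  3: (none)
  4: (none)
  5: (none)

Step 2: Run BFS/DFS from vertex 1:
  Visited: {1, 2}
  Reached 2 of 5 vertices

Step 3: Only 2 of 5 vertices reached. Graph is disconnected.
Connected components: {1, 2}, {3}, {4}, {5}
Number of connected components: 4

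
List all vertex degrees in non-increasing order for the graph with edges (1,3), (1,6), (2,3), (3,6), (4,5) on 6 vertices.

Step 1: Count edges incident to each vertex:
  deg(1) = 2 (neighbors: 3, 6)
  deg(2) = 1 (neighbors: 3)
  deg(3) = 3 (neighbors: 1, 2, 6)
  deg(4) = 1 (neighbors: 5)
  deg(5) = 1 (neighbors: 4)
  deg(6) = 2 (neighbors: 1, 3)

Step 2: Sort degrees in non-increasing order:
  Degrees: [2, 1, 3, 1, 1, 2] -> sorted: [3, 2, 2, 1, 1, 1]

Degree sequence: [3, 2, 2, 1, 1, 1]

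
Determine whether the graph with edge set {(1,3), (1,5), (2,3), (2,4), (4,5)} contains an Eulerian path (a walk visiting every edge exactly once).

Step 1: Find the degree of each vertex:
  deg(1) = 2
  deg(2) = 2
  deg(3) = 2
  deg(4) = 2
  deg(5) = 2

Step 2: Count vertices with odd degree:
  All vertices have even degree (0 odd-degree vertices)

Step 3: Apply Euler's theorem:
  - Eulerian circuit exists iff graph is connected and all vertices have even degree
  - Eulerian path exists iff graph is connected and has 0 or 2 odd-degree vertices

Graph is connected with 0 odd-degree vertices.
Both Eulerian circuit and Eulerian path exist.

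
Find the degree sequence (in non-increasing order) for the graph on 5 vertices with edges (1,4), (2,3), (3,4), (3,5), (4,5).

Step 1: Count edges incident to each vertex:
  deg(1) = 1 (neighbors: 4)
  deg(2) = 1 (neighbors: 3)
  deg(3) = 3 (neighbors: 2, 4, 5)
  deg(4) = 3 (neighbors: 1, 3, 5)
  deg(5) = 2 (neighbors: 3, 4)

Step 2: Sort degrees in non-increasing order:
  Degrees: [1, 1, 3, 3, 2] -> sorted: [3, 3, 2, 1, 1]

Degree sequence: [3, 3, 2, 1, 1]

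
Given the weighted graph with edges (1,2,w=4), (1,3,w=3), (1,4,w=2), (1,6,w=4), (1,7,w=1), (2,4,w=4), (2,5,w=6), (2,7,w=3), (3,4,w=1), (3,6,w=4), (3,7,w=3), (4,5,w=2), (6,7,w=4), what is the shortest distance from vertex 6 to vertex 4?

Step 1: Build adjacency list with weights:
  1: 2(w=4), 3(w=3), 4(w=2), 6(w=4), 7(w=1)
  2: 1(w=4), 4(w=4), 5(w=6), 7(w=3)
  3: 1(w=3), 4(w=1), 6(w=4), 7(w=3)
  4: 1(w=2), 2(w=4), 3(w=1), 5(w=2)
  5: 2(w=6), 4(w=2)
  6: 1(w=4), 3(w=4), 7(w=4)
  7: 1(w=1), 2(w=3), 3(w=3), 6(w=4)

Step 2: Apply Dijkstra's algorithm from vertex 6:
  Visit vertex 6 (distance=0)
    Update dist[1] = 4
    Update dist[3] = 4
    Update dist[7] = 4
  Visit vertex 1 (distance=4)
    Update dist[2] = 8
    Update dist[4] = 6
  Visit vertex 3 (distance=4)
    Update dist[4] = 5
  Visit vertex 7 (distance=4)
    Update dist[2] = 7
  Visit vertex 4 (distance=5)
    Update dist[5] = 7

Step 3: Shortest path: 6 -> 3 -> 4
Total weight: 4 + 1 = 5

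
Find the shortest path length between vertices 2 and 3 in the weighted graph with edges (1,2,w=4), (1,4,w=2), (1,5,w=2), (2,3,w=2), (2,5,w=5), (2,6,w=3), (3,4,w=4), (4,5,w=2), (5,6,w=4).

Step 1: Build adjacency list with weights:
  1: 2(w=4), 4(w=2), 5(w=2)
  2: 1(w=4), 3(w=2), 5(w=5), 6(w=3)
  3: 2(w=2), 4(w=4)
  4: 1(w=2), 3(w=4), 5(w=2)
  5: 1(w=2), 2(w=5), 4(w=2), 6(w=4)
  6: 2(w=3), 5(w=4)

Step 2: Apply Dijkstra's algorithm from vertex 2:
  Visit vertex 2 (distance=0)
    Update dist[1] = 4
    Update dist[3] = 2
    Update dist[5] = 5
    Update dist[6] = 3
  Visit vertex 3 (distance=2)
    Update dist[4] = 6

Step 3: Shortest path: 2 -> 3
Total weight: 2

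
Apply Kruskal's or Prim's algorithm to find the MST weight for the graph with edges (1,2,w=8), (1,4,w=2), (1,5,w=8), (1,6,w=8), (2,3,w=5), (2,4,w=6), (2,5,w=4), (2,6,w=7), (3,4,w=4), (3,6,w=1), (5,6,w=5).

Apply Kruskal's algorithm (sort edges by weight, add if no cycle):

Sorted edges by weight:
  (3,6) w=1
  (1,4) w=2
  (2,5) w=4
  (3,4) w=4
  (2,3) w=5
  (5,6) w=5
  (2,4) w=6
  (2,6) w=7
  (1,2) w=8
  (1,5) w=8
  (1,6) w=8

Add edge (3,6) w=1 -- no cycle. Running total: 1
Add edge (1,4) w=2 -- no cycle. Running total: 3
Add edge (2,5) w=4 -- no cycle. Running total: 7
Add edge (3,4) w=4 -- no cycle. Running total: 11
Add edge (2,3) w=5 -- no cycle. Running total: 16

MST edges: (3,6,w=1), (1,4,w=2), (2,5,w=4), (3,4,w=4), (2,3,w=5)
Total MST weight: 1 + 2 + 4 + 4 + 5 = 16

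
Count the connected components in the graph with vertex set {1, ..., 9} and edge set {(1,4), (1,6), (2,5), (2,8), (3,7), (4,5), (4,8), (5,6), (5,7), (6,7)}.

Step 1: Build adjacency list from edges:
  1: 4, 6
  2: 5, 8
  3: 7
  4: 1, 5, 8
  5: 2, 4, 6, 7
  6: 1, 5, 7
  7: 3, 5, 6
  8: 2, 4
  9: (none)

Step 2: Run BFS/DFS from vertex 1:
  Visited: {1, 4, 6, 5, 8, 7, 2, 3}
  Reached 8 of 9 vertices

Step 3: Only 8 of 9 vertices reached. Graph is disconnected.
Connected components: {1, 2, 3, 4, 5, 6, 7, 8}, {9}
Number of connected components: 2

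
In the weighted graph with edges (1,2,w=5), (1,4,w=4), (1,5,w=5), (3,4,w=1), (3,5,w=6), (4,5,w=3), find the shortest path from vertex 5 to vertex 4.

Step 1: Build adjacency list with weights:
  1: 2(w=5), 4(w=4), 5(w=5)
  2: 1(w=5)
  3: 4(w=1), 5(w=6)
  4: 1(w=4), 3(w=1), 5(w=3)
  5: 1(w=5), 3(w=6), 4(w=3)

Step 2: Apply Dijkstra's algorithm from vertex 5:
  Visit vertex 5 (distance=0)
    Update dist[1] = 5
    Update dist[3] = 6
    Update dist[4] = 3
  Visit vertex 4 (distance=3)
    Update dist[3] = 4

Step 3: Shortest path: 5 -> 4
Total weight: 3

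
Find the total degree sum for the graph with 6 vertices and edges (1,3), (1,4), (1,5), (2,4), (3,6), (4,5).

Step 1: Count edges incident to each vertex:
  deg(1) = 3 (neighbors: 3, 4, 5)
  deg(2) = 1 (neighbors: 4)
  deg(3) = 2 (neighbors: 1, 6)
  deg(4) = 3 (neighbors: 1, 2, 5)
  deg(5) = 2 (neighbors: 1, 4)
  deg(6) = 1 (neighbors: 3)

Step 2: Sum all degrees:
  3 + 1 + 2 + 3 + 2 + 1 = 12

Verification: sum of degrees = 2 * |E| = 2 * 6 = 12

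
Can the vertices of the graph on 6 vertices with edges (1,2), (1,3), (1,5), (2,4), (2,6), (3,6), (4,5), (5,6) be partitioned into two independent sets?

Step 1: Attempt 2-coloring using BFS:
  Start at vertex 1, assign color 0
  Color vertex 2 with color 1 (neighbor of 1)
  Color vertex 3 with color 1 (neighbor of 1)
  Color vertex 5 with color 1 (neighbor of 1)
  Color vertex 4 with color 0 (neighbor of 2)
  Color vertex 6 with color 0 (neighbor of 2)

Step 2: 2-coloring succeeded. No conflicts found.
  Set A (color 0): {1, 4, 6}
  Set B (color 1): {2, 3, 5}

The graph is bipartite with partition {1, 4, 6}, {2, 3, 5}.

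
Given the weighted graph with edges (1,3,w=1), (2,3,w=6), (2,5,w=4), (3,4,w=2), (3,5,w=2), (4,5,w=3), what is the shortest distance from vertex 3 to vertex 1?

Step 1: Build adjacency list with weights:
  1: 3(w=1)
  2: 3(w=6), 5(w=4)
  3: 1(w=1), 2(w=6), 4(w=2), 5(w=2)
  4: 3(w=2), 5(w=3)
  5: 2(w=4), 3(w=2), 4(w=3)

Step 2: Apply Dijkstra's algorithm from vertex 3:
  Visit vertex 3 (distance=0)
    Update dist[1] = 1
    Update dist[2] = 6
    Update dist[4] = 2
    Update dist[5] = 2
  Visit vertex 1 (distance=1)

Step 3: Shortest path: 3 -> 1
Total weight: 1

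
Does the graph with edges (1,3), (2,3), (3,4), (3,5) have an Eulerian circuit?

Step 1: Find the degree of each vertex:
  deg(1) = 1
  deg(2) = 1
  deg(3) = 4
  deg(4) = 1
  deg(5) = 1

Step 2: Count vertices with odd degree:
  Odd-degree vertices: 1, 2, 4, 5 (4 total)

Step 3: Apply Euler's theorem:
  - Eulerian circuit exists iff graph is connected and all vertices have even degree
  - Eulerian path exists iff graph is connected and has 0 or 2 odd-degree vertices

Graph has 4 odd-degree vertices (need 0 or 2).
Neither Eulerian path nor Eulerian circuit exists.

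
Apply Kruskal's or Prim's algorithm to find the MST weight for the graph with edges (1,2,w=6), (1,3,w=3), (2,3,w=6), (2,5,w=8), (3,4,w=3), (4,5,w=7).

Apply Kruskal's algorithm (sort edges by weight, add if no cycle):

Sorted edges by weight:
  (1,3) w=3
  (3,4) w=3
  (1,2) w=6
  (2,3) w=6
  (4,5) w=7
  (2,5) w=8

Add edge (1,3) w=3 -- no cycle. Running total: 3
Add edge (3,4) w=3 -- no cycle. Running total: 6
Add edge (1,2) w=6 -- no cycle. Running total: 12
Skip edge (2,3) w=6 -- would create cycle
Add edge (4,5) w=7 -- no cycle. Running total: 19

MST edges: (1,3,w=3), (3,4,w=3), (1,2,w=6), (4,5,w=7)
Total MST weight: 3 + 3 + 6 + 7 = 19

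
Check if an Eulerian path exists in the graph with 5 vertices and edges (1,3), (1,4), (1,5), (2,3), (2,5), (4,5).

Step 1: Find the degree of each vertex:
  deg(1) = 3
  deg(2) = 2
  deg(3) = 2
  deg(4) = 2
  deg(5) = 3

Step 2: Count vertices with odd degree:
  Odd-degree vertices: 1, 5 (2 total)

Step 3: Apply Euler's theorem:
  - Eulerian circuit exists iff graph is connected and all vertices have even degree
  - Eulerian path exists iff graph is connected and has 0 or 2 odd-degree vertices

Graph is connected with exactly 2 odd-degree vertices (1, 5).
Eulerian path exists (starting and ending at the odd-degree vertices), but no Eulerian circuit.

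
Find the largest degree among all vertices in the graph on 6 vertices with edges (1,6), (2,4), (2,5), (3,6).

Step 1: Count edges incident to each vertex:
  deg(1) = 1 (neighbors: 6)
  deg(2) = 2 (neighbors: 4, 5)
  deg(3) = 1 (neighbors: 6)
  deg(4) = 1 (neighbors: 2)
  deg(5) = 1 (neighbors: 2)
  deg(6) = 2 (neighbors: 1, 3)

Step 2: Find maximum:
  max(1, 2, 1, 1, 1, 2) = 2 (vertex 2)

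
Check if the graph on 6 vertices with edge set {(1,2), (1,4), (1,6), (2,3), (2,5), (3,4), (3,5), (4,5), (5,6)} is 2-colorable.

Step 1: Attempt 2-coloring using BFS:
  Start at vertex 1, assign color 0
  Color vertex 2 with color 1 (neighbor of 1)
  Color vertex 4 with color 1 (neighbor of 1)
  Color vertex 6 with color 1 (neighbor of 1)
  Color vertex 3 with color 0 (neighbor of 2)
  Color vertex 5 with color 0 (neighbor of 2)

Step 2: Conflict found! Vertices 3 and 5 are adjacent but have the same color.
This means the graph contains an odd cycle.

The graph is NOT bipartite.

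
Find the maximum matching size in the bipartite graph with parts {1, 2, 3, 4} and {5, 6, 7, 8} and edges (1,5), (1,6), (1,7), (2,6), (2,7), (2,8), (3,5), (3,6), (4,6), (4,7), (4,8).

Step 1: List the neighbors of each left vertex:
  1: 5, 6, 7
  2: 6, 7, 8
  3: 5, 6
  4: 6, 7, 8

Step 2: Greedily match left vertices, then look for augmenting paths:
  Match 1 -- 5
  Match 2 -- 8
  Match 3 -- 6
  Match 4 -- 7
  No augmenting path remains.

Step 3: Verify this is maximum:
  Matching size 4 = min(|L|, |R|) = min(4, 4), which is an upper bound, so this matching is maximum.

Maximum matching: {(1,5), (2,8), (3,6), (4,7)}
Size: 4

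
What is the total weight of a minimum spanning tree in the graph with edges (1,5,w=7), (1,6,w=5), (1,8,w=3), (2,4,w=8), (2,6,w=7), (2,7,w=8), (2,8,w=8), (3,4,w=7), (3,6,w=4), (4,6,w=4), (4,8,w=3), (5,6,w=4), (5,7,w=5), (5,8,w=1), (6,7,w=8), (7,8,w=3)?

Apply Kruskal's algorithm (sort edges by weight, add if no cycle):

Sorted edges by weight:
  (5,8) w=1
  (1,8) w=3
  (4,8) w=3
  (7,8) w=3
  (3,6) w=4
  (4,6) w=4
  (5,6) w=4
  (1,6) w=5
  (5,7) w=5
  (1,5) w=7
  (2,6) w=7
  (3,4) w=7
  (2,7) w=8
  (2,4) w=8
  (2,8) w=8
  (6,7) w=8

Add edge (5,8) w=1 -- no cycle. Running total: 1
Add edge (1,8) w=3 -- no cycle. Running total: 4
Add edge (4,8) w=3 -- no cycle. Running total: 7
Add edge (7,8) w=3 -- no cycle. Running total: 10
Add edge (3,6) w=4 -- no cycle. Running total: 14
Add edge (4,6) w=4 -- no cycle. Running total: 18
Skip edge (5,6) w=4 -- would create cycle
Skip edge (1,6) w=5 -- would create cycle
Skip edge (5,7) w=5 -- would create cycle
Skip edge (1,5) w=7 -- would create cycle
Add edge (2,6) w=7 -- no cycle. Running total: 25

MST edges: (5,8,w=1), (1,8,w=3), (4,8,w=3), (7,8,w=3), (3,6,w=4), (4,6,w=4), (2,6,w=7)
Total MST weight: 1 + 3 + 3 + 3 + 4 + 4 + 7 = 25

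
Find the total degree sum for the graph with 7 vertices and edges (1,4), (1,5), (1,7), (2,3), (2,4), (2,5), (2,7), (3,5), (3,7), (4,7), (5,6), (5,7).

Step 1: Count edges incident to each vertex:
  deg(1) = 3 (neighbors: 4, 5, 7)
  deg(2) = 4 (neighbors: 3, 4, 5, 7)
  deg(3) = 3 (neighbors: 2, 5, 7)
  deg(4) = 3 (neighbors: 1, 2, 7)
  deg(5) = 5 (neighbors: 1, 2, 3, 6, 7)
  deg(6) = 1 (neighbors: 5)
  deg(7) = 5 (neighbors: 1, 2, 3, 4, 5)

Step 2: Sum all degrees:
  3 + 4 + 3 + 3 + 5 + 1 + 5 = 24

Verification: sum of degrees = 2 * |E| = 2 * 12 = 24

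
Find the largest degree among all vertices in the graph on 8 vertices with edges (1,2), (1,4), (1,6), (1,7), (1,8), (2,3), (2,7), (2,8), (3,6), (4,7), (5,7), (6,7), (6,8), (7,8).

Step 1: Count edges incident to each vertex:
  deg(1) = 5 (neighbors: 2, 4, 6, 7, 8)
  deg(2) = 4 (neighbors: 1, 3, 7, 8)
  deg(3) = 2 (neighbors: 2, 6)
  deg(4) = 2 (neighbors: 1, 7)
  deg(5) = 1 (neighbors: 7)
  deg(6) = 4 (neighbors: 1, 3, 7, 8)
  deg(7) = 6 (neighbors: 1, 2, 4, 5, 6, 8)
  deg(8) = 4 (neighbors: 1, 2, 6, 7)

Step 2: Find maximum:
  max(5, 4, 2, 2, 1, 4, 6, 4) = 6 (vertex 7)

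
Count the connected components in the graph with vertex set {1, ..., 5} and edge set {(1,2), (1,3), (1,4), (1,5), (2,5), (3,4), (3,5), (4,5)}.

Step 1: Build adjacency list from edges:
  1: 2, 3, 4, 5
  2: 1, 5
  3: 1, 4, 5
  4: 1, 3, 5
  5: 1, 2, 3, 4

Step 2: Run BFS/DFS from vertex 1:
  Visited: {1, 2, 3, 4, 5}
  Reached 5 of 5 vertices

Step 3: All 5 vertices reached from vertex 1, so the graph is connected.
Number of connected components: 1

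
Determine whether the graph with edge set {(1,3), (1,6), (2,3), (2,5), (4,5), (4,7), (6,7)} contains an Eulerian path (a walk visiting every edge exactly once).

Step 1: Find the degree of each vertex:
  deg(1) = 2
  deg(2) = 2
  deg(3) = 2
  deg(4) = 2
  deg(5) = 2
  deg(6) = 2
  deg(7) = 2

Step 2: Count vertices with odd degree:
  All vertices have even degree (0 odd-degree vertices)

Step 3: Apply Euler's theorem:
  - Eulerian circuit exists iff graph is connected and all vertices have even degree
  - Eulerian path exists iff graph is connected and has 0 or 2 odd-degree vertices

Graph is connected with 0 odd-degree vertices.
Both Eulerian circuit and Eulerian path exist.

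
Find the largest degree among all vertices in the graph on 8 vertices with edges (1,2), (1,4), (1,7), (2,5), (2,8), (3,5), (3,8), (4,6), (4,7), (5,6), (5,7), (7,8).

Step 1: Count edges incident to each vertex:
  deg(1) = 3 (neighbors: 2, 4, 7)
  deg(2) = 3 (neighbors: 1, 5, 8)
  deg(3) = 2 (neighbors: 5, 8)
  deg(4) = 3 (neighbors: 1, 6, 7)
  deg(5) = 4 (neighbors: 2, 3, 6, 7)
  deg(6) = 2 (neighbors: 4, 5)
  deg(7) = 4 (neighbors: 1, 4, 5, 8)
  deg(8) = 3 (neighbors: 2, 3, 7)

Step 2: Find maximum:
  max(3, 3, 2, 3, 4, 2, 4, 3) = 4 (vertex 5)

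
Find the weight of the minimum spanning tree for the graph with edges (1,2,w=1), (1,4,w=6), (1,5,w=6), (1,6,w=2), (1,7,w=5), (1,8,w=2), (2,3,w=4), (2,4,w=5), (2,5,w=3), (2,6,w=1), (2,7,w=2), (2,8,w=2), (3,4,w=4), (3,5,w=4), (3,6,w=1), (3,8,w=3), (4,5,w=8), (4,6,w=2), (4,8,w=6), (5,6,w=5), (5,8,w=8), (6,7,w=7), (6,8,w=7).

Apply Kruskal's algorithm (sort edges by weight, add if no cycle):

Sorted edges by weight:
  (1,2) w=1
  (2,6) w=1
  (3,6) w=1
  (1,8) w=2
  (1,6) w=2
  (2,7) w=2
  (2,8) w=2
  (4,6) w=2
  (2,5) w=3
  (3,8) w=3
  (2,3) w=4
  (3,4) w=4
  (3,5) w=4
  (1,7) w=5
  (2,4) w=5
  (5,6) w=5
  (1,4) w=6
  (1,5) w=6
  (4,8) w=6
  (6,8) w=7
  (6,7) w=7
  (4,5) w=8
  (5,8) w=8

Add edge (1,2) w=1 -- no cycle. Running total: 1
Add edge (2,6) w=1 -- no cycle. Running total: 2
Add edge (3,6) w=1 -- no cycle. Running total: 3
Add edge (1,8) w=2 -- no cycle. Running total: 5
Skip edge (1,6) w=2 -- would create cycle
Add edge (2,7) w=2 -- no cycle. Running total: 7
Skip edge (2,8) w=2 -- would create cycle
Add edge (4,6) w=2 -- no cycle. Running total: 9
Add edge (2,5) w=3 -- no cycle. Running total: 12

MST edges: (1,2,w=1), (2,6,w=1), (3,6,w=1), (1,8,w=2), (2,7,w=2), (4,6,w=2), (2,5,w=3)
Total MST weight: 1 + 1 + 1 + 2 + 2 + 2 + 3 = 12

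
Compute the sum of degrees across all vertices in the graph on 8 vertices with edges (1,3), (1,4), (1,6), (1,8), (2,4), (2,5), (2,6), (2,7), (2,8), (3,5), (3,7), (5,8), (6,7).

Step 1: Count edges incident to each vertex:
  deg(1) = 4 (neighbors: 3, 4, 6, 8)
  deg(2) = 5 (neighbors: 4, 5, 6, 7, 8)
  deg(3) = 3 (neighbors: 1, 5, 7)
  deg(4) = 2 (neighbors: 1, 2)
  deg(5) = 3 (neighbors: 2, 3, 8)
  deg(6) = 3 (neighbors: 1, 2, 7)
  deg(7) = 3 (neighbors: 2, 3, 6)
  deg(8) = 3 (neighbors: 1, 2, 5)

Step 2: Sum all degrees:
  4 + 5 + 3 + 2 + 3 + 3 + 3 + 3 = 26

Verification: sum of degrees = 2 * |E| = 2 * 13 = 26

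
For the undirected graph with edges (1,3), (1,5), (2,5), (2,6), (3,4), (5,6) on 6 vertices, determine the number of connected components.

Step 1: Build adjacency list from edges:
  1: 3, 5
  2: 5, 6
  3: 1, 4
  4: 3
  5: 1, 2, 6
  6: 2, 5

Step 2: Run BFS/DFS from vertex 1:
  Visited: {1, 3, 5, 4, 2, 6}
  Reached 6 of 6 vertices

Step 3: All 6 vertices reached from vertex 1, so the graph is connected.
Number of connected components: 1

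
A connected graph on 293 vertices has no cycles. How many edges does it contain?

A tree on n vertices always has exactly n - 1 edges.
For n = 293: edges = 293 - 1 = 292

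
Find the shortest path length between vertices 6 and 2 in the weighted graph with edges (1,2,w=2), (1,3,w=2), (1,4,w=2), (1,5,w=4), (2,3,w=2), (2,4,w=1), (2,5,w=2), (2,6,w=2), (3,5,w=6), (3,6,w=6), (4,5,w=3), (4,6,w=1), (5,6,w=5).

Step 1: Build adjacency list with weights:
  1: 2(w=2), 3(w=2), 4(w=2), 5(w=4)
  2: 1(w=2), 3(w=2), 4(w=1), 5(w=2), 6(w=2)
  3: 1(w=2), 2(w=2), 5(w=6), 6(w=6)
  4: 1(w=2), 2(w=1), 5(w=3), 6(w=1)
  5: 1(w=4), 2(w=2), 3(w=6), 4(w=3), 6(w=5)
  6: 2(w=2), 3(w=6), 4(w=1), 5(w=5)

Step 2: Apply Dijkstra's algorithm from vertex 6:
  Visit vertex 6 (distance=0)
    Update dist[2] = 2
    Update dist[3] = 6
    Update dist[4] = 1
    Update dist[5] = 5
  Visit vertex 4 (distance=1)
    Update dist[1] = 3
    Update dist[5] = 4
  Visit vertex 2 (distance=2)
    Update dist[3] = 4

Step 3: Shortest path: 6 -> 2
Total weight: 2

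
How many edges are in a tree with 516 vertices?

A tree on n vertices always has exactly n - 1 edges.
For n = 516: edges = 516 - 1 = 515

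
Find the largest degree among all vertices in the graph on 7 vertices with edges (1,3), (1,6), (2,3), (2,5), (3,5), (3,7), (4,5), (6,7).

Step 1: Count edges incident to each vertex:
  deg(1) = 2 (neighbors: 3, 6)
  deg(2) = 2 (neighbors: 3, 5)
  deg(3) = 4 (neighbors: 1, 2, 5, 7)
  deg(4) = 1 (neighbors: 5)
  deg(5) = 3 (neighbors: 2, 3, 4)
  deg(6) = 2 (neighbors: 1, 7)
  deg(7) = 2 (neighbors: 3, 6)

Step 2: Find maximum:
  max(2, 2, 4, 1, 3, 2, 2) = 4 (vertex 3)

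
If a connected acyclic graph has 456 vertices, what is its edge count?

A tree on n vertices always has exactly n - 1 edges.
For n = 456: edges = 456 - 1 = 455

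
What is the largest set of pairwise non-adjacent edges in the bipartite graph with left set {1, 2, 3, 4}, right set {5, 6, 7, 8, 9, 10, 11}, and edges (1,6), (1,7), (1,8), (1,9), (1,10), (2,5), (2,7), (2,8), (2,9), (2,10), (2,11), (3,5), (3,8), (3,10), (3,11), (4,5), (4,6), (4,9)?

Step 1: List the neighbors of each left vertex:
  1: 6, 7, 8, 9, 10
  2: 5, 7, 8, 9, 10, 11
  3: 5, 8, 10, 11
  4: 5, 6, 9

Step 2: Greedily match left vertices, then look for augmenting paths:
  Match 1 -- 6
  Match 2 -- 5
  Match 3 -- 8
  Match 4 -- 9
  No augmenting path remains.

Step 3: Verify this is maximum:
  Matching size 4 = min(|L|, |R|) = min(4, 7), which is an upper bound, so this matching is maximum.

Maximum matching: {(1,6), (2,5), (3,8), (4,9)}
Size: 4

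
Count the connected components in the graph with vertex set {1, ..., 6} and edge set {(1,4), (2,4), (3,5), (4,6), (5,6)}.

Step 1: Build adjacency list from edges:
  1: 4
  2: 4
  3: 5
  4: 1, 2, 6
  5: 3, 6
  6: 4, 5

Step 2: Run BFS/DFS from vertex 1:
  Visited: {1, 4, 2, 6, 5, 3}
  Reached 6 of 6 vertices

Step 3: All 6 vertices reached from vertex 1, so the graph is connected.
Number of connected components: 1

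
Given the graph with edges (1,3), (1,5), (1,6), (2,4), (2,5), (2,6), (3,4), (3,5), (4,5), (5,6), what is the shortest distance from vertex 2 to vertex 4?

Step 1: Build adjacency list:
  1: 3, 5, 6
  2: 4, 5, 6
  3: 1, 4, 5
  4: 2, 3, 5
  5: 1, 2, 3, 4, 6
  6: 1, 2, 5

Step 2: BFS from vertex 2 to find shortest path to 4:
  vertex 4 reached at distance 1

Step 3: Shortest path: 2 -> 4
Path length: 1 edge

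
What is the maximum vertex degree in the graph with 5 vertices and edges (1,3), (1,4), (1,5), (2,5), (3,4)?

Step 1: Count edges incident to each vertex:
  deg(1) = 3 (neighbors: 3, 4, 5)
  deg(2) = 1 (neighbors: 5)
  deg(3) = 2 (neighbors: 1, 4)
  deg(4) = 2 (neighbors: 1, 3)
  deg(5) = 2 (neighbors: 1, 2)

Step 2: Find maximum:
  max(3, 1, 2, 2, 2) = 3 (vertex 1)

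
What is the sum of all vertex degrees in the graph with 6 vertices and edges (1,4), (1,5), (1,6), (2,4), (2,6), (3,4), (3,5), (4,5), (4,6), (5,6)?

Step 1: Count edges incident to each vertex:
  deg(1) = 3 (neighbors: 4, 5, 6)
  deg(2) = 2 (neighbors: 4, 6)
  deg(3) = 2 (neighbors: 4, 5)
  deg(4) = 5 (neighbors: 1, 2, 3, 5, 6)
  deg(5) = 4 (neighbors: 1, 3, 4, 6)
  deg(6) = 4 (neighbors: 1, 2, 4, 5)

Step 2: Sum all degrees:
  3 + 2 + 2 + 5 + 4 + 4 = 20

Verification: sum of degrees = 2 * |E| = 2 * 10 = 20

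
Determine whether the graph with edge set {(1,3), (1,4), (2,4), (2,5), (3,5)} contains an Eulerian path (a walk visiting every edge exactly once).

Step 1: Find the degree of each vertex:
  deg(1) = 2
  deg(2) = 2
  deg(3) = 2
  deg(4) = 2
  deg(5) = 2

Step 2: Count vertices with odd degree:
  All vertices have even degree (0 odd-degree vertices)

Step 3: Apply Euler's theorem:
  - Eulerian circuit exists iff graph is connected and all vertices have even degree
  - Eulerian path exists iff graph is connected and has 0 or 2 odd-degree vertices

Graph is connected with 0 odd-degree vertices.
Both Eulerian circuit and Eulerian path exist.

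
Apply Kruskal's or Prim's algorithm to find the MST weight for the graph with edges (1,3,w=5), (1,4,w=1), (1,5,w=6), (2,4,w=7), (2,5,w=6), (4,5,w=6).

Apply Kruskal's algorithm (sort edges by weight, add if no cycle):

Sorted edges by weight:
  (1,4) w=1
  (1,3) w=5
  (1,5) w=6
  (2,5) w=6
  (4,5) w=6
  (2,4) w=7

Add edge (1,4) w=1 -- no cycle. Running total: 1
Add edge (1,3) w=5 -- no cycle. Running total: 6
Add edge (1,5) w=6 -- no cycle. Running total: 12
Add edge (2,5) w=6 -- no cycle. Running total: 18

MST edges: (1,4,w=1), (1,3,w=5), (1,5,w=6), (2,5,w=6)
Total MST weight: 1 + 5 + 6 + 6 = 18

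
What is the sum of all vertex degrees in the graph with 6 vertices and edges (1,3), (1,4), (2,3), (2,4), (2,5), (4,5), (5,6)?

Step 1: Count edges incident to each vertex:
  deg(1) = 2 (neighbors: 3, 4)
  deg(2) = 3 (neighbors: 3, 4, 5)
  deg(3) = 2 (neighbors: 1, 2)
  deg(4) = 3 (neighbors: 1, 2, 5)
  deg(5) = 3 (neighbors: 2, 4, 6)
  deg(6) = 1 (neighbors: 5)

Step 2: Sum all degrees:
  2 + 3 + 2 + 3 + 3 + 1 = 14

Verification: sum of degrees = 2 * |E| = 2 * 7 = 14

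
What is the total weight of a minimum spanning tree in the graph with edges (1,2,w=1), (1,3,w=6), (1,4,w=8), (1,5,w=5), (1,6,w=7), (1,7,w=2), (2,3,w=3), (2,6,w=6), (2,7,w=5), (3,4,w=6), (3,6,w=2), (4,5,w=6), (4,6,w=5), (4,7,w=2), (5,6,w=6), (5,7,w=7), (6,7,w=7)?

Apply Kruskal's algorithm (sort edges by weight, add if no cycle):

Sorted edges by weight:
  (1,2) w=1
  (1,7) w=2
  (3,6) w=2
  (4,7) w=2
  (2,3) w=3
  (1,5) w=5
  (2,7) w=5
  (4,6) w=5
  (1,3) w=6
  (2,6) w=6
  (3,4) w=6
  (4,5) w=6
  (5,6) w=6
  (1,6) w=7
  (5,7) w=7
  (6,7) w=7
  (1,4) w=8

Add edge (1,2) w=1 -- no cycle. Running total: 1
Add edge (1,7) w=2 -- no cycle. Running total: 3
Add edge (3,6) w=2 -- no cycle. Running total: 5
Add edge (4,7) w=2 -- no cycle. Running total: 7
Add edge (2,3) w=3 -- no cycle. Running total: 10
Add edge (1,5) w=5 -- no cycle. Running total: 15

MST edges: (1,2,w=1), (1,7,w=2), (3,6,w=2), (4,7,w=2), (2,3,w=3), (1,5,w=5)
Total MST weight: 1 + 2 + 2 + 2 + 3 + 5 = 15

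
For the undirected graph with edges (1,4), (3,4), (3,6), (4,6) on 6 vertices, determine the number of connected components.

Step 1: Build adjacency list from edges:
  1: 4
  2: (none)
  3: 4, 6
  4: 1, 3, 6
  5: (none)
  6: 3, 4

Step 2: Run BFS/DFS from vertex 1:
  Visited: {1, 4, 3, 6}
  Reached 4 of 6 vertices

Step 3: Only 4 of 6 vertices reached. Graph is disconnected.
Connected components: {1, 3, 4, 6}, {2}, {5}
Number of connected components: 3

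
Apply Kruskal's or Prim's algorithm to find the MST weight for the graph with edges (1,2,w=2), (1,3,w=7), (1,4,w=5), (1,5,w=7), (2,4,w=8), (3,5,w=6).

Apply Kruskal's algorithm (sort edges by weight, add if no cycle):

Sorted edges by weight:
  (1,2) w=2
  (1,4) w=5
  (3,5) w=6
  (1,5) w=7
  (1,3) w=7
  (2,4) w=8

Add edge (1,2) w=2 -- no cycle. Running total: 2
Add edge (1,4) w=5 -- no cycle. Running total: 7
Add edge (3,5) w=6 -- no cycle. Running total: 13
Add edge (1,5) w=7 -- no cycle. Running total: 20

MST edges: (1,2,w=2), (1,4,w=5), (3,5,w=6), (1,5,w=7)
Total MST weight: 2 + 5 + 6 + 7 = 20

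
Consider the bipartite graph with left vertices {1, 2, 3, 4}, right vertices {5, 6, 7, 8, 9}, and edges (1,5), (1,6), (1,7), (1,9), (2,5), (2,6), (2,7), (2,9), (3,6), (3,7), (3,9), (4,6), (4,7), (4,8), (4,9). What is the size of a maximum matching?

Step 1: List the neighbors of each left vertex:
  1: 5, 6, 7, 9
  2: 5, 6, 7, 9
  3: 6, 7, 9
  4: 6, 7, 8, 9

Step 2: Greedily match left vertices, then look for augmenting paths:
  Match 1 -- 5
  Match 2 -- 6
  Match 3 -- 7
  Match 4 -- 8
  No augmenting path remains.

Step 3: Verify this is maximum:
  Matching size 4 = min(|L|, |R|) = min(4, 5), which is an upper bound, so this matching is maximum.

Maximum matching: {(1,5), (2,6), (3,7), (4,8)}
Size: 4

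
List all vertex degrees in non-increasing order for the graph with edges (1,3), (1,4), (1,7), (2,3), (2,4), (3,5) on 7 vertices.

Step 1: Count edges incident to each vertex:
  deg(1) = 3 (neighbors: 3, 4, 7)
  deg(2) = 2 (neighbors: 3, 4)
  deg(3) = 3 (neighbors: 1, 2, 5)
  deg(4) = 2 (neighbors: 1, 2)
  deg(5) = 1 (neighbors: 3)
  deg(6) = 0 (neighbors: none)
  deg(7) = 1 (neighbors: 1)

Step 2: Sort degrees in non-increasing order:
  Degrees: [3, 2, 3, 2, 1, 0, 1] -> sorted: [3, 3, 2, 2, 1, 1, 0]

Degree sequence: [3, 3, 2, 2, 1, 1, 0]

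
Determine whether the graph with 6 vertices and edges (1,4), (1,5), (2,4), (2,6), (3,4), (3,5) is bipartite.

Step 1: Attempt 2-coloring using BFS:
  Start at vertex 1, assign color 0
  Color vertex 4 with color 1 (neighbor of 1)
  Color vertex 5 with color 1 (neighbor of 1)
  Color vertex 2 with color 0 (neighbor of 4)
  Color vertex 3 with color 0 (neighbor of 4)
  Color vertex 6 with color 1 (neighbor of 2)

Step 2: 2-coloring succeeded. No conflicts found.
  Set A (color 0): {1, 2, 3}
  Set B (color 1): {4, 5, 6}

The graph is bipartite with partition {1, 2, 3}, {4, 5, 6}.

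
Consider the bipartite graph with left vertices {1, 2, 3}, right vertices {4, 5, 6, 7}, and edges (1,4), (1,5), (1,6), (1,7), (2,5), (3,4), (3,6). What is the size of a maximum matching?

Step 1: List the neighbors of each left vertex:
  1: 4, 5, 6, 7
  2: 5
  3: 4, 6

Step 2: Greedily match left vertices, then look for augmenting paths:
  Match 1 -- 4
  Match 2 -- 5
  Match 3 -- 6
  No augmenting path remains.

Step 3: Verify this is maximum:
  Matching size 3 = min(|L|, |R|) = min(3, 4), which is an upper bound, so this matching is maximum.

Maximum matching: {(1,4), (2,5), (3,6)}
Size: 3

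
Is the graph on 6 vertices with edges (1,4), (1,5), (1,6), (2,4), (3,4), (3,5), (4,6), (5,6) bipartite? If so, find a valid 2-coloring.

Step 1: Attempt 2-coloring using BFS:
  Start at vertex 1, assign color 0
  Color vertex 4 with color 1 (neighbor of 1)
  Color vertex 5 with color 1 (neighbor of 1)
  Color vertex 6 with color 1 (neighbor of 1)
  Color vertex 2 with color 0 (neighbor of 4)
  Color vertex 3 with color 0 (neighbor of 4)

Step 2: Conflict found! Vertices 4 and 6 are adjacent but have the same color.
This means the graph contains an odd cycle.

The graph is NOT bipartite.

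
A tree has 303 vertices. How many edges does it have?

A tree on n vertices always has exactly n - 1 edges.
For n = 303: edges = 303 - 1 = 302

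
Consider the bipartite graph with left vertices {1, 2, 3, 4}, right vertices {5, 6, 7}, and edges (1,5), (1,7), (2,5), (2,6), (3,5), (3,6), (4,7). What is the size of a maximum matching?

Step 1: List the neighbors of each left vertex:
  1: 5, 7
  2: 5, 6
  3: 5, 6
  4: 7

Step 2: Greedily match left vertices, then look for augmenting paths:
  Match 1 -- 5
  Match 2 -- 6
  Match 4 -- 7
  No augmenting path remains.

Step 3: Verify this is maximum:
  Matching size 3 = min(|L|, |R|) = min(4, 3), which is an upper bound, so this matching is maximum.

Maximum matching: {(1,5), (2,6), (4,7)}
Size: 3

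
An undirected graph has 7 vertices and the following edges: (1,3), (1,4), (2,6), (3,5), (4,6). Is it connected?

Step 1: Build adjacency list from edges:
  1: 3, 4
  2: 6
  3: 1, 5
  4: 1, 6
  5: 3
  6: 2, 4
  7: (none)

Step 2: Run BFS/DFS from vertex 1:
  Visited: {1, 3, 4, 5, 6, 2}
  Reached 6 of 7 vertices

Step 3: Only 6 of 7 vertices reached. Graph is disconnected.
Connected components: {1, 2, 3, 4, 5, 6}, {7}
Answer: No, the graph is not connected (2 components).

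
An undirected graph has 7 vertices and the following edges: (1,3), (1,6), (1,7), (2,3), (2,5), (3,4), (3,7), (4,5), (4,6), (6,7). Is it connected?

Step 1: Build adjacency list from edges:
  1: 3, 6, 7
  2: 3, 5
  3: 1, 2, 4, 7
  4: 3, 5, 6
  5: 2, 4
  6: 1, 4, 7
  7: 1, 3, 6

Step 2: Run BFS/DFS from vertex 1:
  Visited: {1, 3, 6, 7, 2, 4, 5}
  Reached 7 of 7 vertices

Step 3: All 7 vertices reached from vertex 1, so the graph is connected.
Answer: Yes, the graph is connected.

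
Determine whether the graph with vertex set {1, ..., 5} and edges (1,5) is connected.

Step 1: Build adjacency list from edges:
  1: 5
  2: (none)
  3: (none)
  4: (none)
  5: 1

Step 2: Run BFS/DFS from vertex 1:
  Visited: {1, 5}
  Reached 2 of 5 vertices

Step 3: Only 2 of 5 vertices reached. Graph is disconnected.
Connected components: {1, 5}, {2}, {3}, {4}
Answer: No, the graph is not connected (4 components).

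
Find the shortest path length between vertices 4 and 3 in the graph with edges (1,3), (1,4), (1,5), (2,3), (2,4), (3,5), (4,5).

Step 1: Build adjacency list:
  1: 3, 4, 5
  2: 3, 4
  3: 1, 2, 5
  4: 1, 2, 5
  5: 1, 3, 4

Step 2: BFS from vertex 4 to find shortest path to 3:
  vertex 1 reached at distance 1
  vertex 2 reached at distance 1
  vertex 5 reached at distance 1
  vertex 3 reached at distance 2

Step 3: Shortest path: 4 -> 1 -> 3
Path length: 2 edges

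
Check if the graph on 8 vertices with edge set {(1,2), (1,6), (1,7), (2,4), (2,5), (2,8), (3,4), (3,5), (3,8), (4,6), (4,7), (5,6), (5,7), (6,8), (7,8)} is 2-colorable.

Step 1: Attempt 2-coloring using BFS:
  Start at vertex 1, assign color 0
  Color vertex 2 with color 1 (neighbor of 1)
  Color vertex 6 with color 1 (neighbor of 1)
  Color vertex 7 with color 1 (neighbor of 1)
  Color vertex 4 with color 0 (neighbor of 2)
  Color vertex 5 with color 0 (neighbor of 2)
  Color vertex 8 with color 0 (neighbor of 2)
  Color vertex 3 with color 1 (neighbor of 4)

Step 2: 2-coloring succeeded. No conflicts found.
  Set A (color 0): {1, 4, 5, 8}
  Set B (color 1): {2, 3, 6, 7}

The graph is bipartite with partition {1, 4, 5, 8}, {2, 3, 6, 7}.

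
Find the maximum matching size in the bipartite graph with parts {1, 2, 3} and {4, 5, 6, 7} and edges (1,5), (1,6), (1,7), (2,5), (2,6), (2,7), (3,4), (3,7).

Step 1: List the neighbors of each left vertex:
  1: 5, 6, 7
  2: 5, 6, 7
  3: 4, 7

Step 2: Greedily match left vertices, then look for augmenting paths:
  Match 1 -- 5
  Match 2 -- 6
  Match 3 -- 4
  No augmenting path remains.

Step 3: Verify this is maximum:
  Matching size 3 = min(|L|, |R|) = min(3, 4), which is an upper bound, so this matching is maximum.

Maximum matching: {(1,5), (2,6), (3,4)}
Size: 3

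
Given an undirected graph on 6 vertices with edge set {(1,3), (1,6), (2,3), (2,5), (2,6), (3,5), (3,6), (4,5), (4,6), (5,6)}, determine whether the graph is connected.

Step 1: Build adjacency list from edges:
  1: 3, 6
  2: 3, 5, 6
  3: 1, 2, 5, 6
  4: 5, 6
  5: 2, 3, 4, 6
  6: 1, 2, 3, 4, 5

Step 2: Run BFS/DFS from vertex 1:
  Visited: {1, 3, 6, 2, 5, 4}
  Reached 6 of 6 vertices

Step 3: All 6 vertices reached from vertex 1, so the graph is connected.
Answer: Yes, the graph is connected.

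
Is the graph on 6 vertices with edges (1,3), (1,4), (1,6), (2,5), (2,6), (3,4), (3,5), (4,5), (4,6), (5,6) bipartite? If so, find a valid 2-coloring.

Step 1: Attempt 2-coloring using BFS:
  Start at vertex 1, assign color 0
  Color vertex 3 with color 1 (neighbor of 1)
  Color vertex 4 with color 1 (neighbor of 1)
  Color vertex 6 with color 1 (neighbor of 1)

Step 2: Conflict found! Vertices 3 and 4 are adjacent but have the same color.
This means the graph contains an odd cycle.

The graph is NOT bipartite.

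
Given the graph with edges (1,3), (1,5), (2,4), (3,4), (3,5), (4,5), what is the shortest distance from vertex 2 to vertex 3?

Step 1: Build adjacency list:
  1: 3, 5
  2: 4
  3: 1, 4, 5
  4: 2, 3, 5
  5: 1, 3, 4

Step 2: BFS from vertex 2 to find shortest path to 3:
  vertex 4 reached at distance 1
  vertex 3 reached at distance 2

Step 3: Shortest path: 2 -> 4 -> 3
Path length: 2 edges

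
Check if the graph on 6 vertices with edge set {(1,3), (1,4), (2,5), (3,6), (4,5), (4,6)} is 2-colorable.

Step 1: Attempt 2-coloring using BFS:
  Start at vertex 1, assign color 0
  Color vertex 3 with color 1 (neighbor of 1)
  Color vertex 4 with color 1 (neighbor of 1)
  Color vertex 6 with color 0 (neighbor of 3)
  Color vertex 5 with color 0 (neighbor of 4)
  Color vertex 2 with color 1 (neighbor of 5)

Step 2: 2-coloring succeeded. No conflicts found.
  Set A (color 0): {1, 5, 6}
  Set B (color 1): {2, 3, 4}

The graph is bipartite with partition {1, 5, 6}, {2, 3, 4}.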